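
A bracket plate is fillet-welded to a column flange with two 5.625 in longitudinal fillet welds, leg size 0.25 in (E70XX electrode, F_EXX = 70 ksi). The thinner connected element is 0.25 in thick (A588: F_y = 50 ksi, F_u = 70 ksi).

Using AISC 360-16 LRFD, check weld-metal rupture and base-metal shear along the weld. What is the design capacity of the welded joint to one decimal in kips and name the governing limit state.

62.6 kips (weld metal governs)

Weld metal: throat = 0.707×0.25 = 0.17675 in, L = 2×5.625 = 11.25 in. φR_n = 0.75 × 0.6 × 70 × 0.17675 × 11.25 = 62.6 kips.
Base metal shear (0.25 in plate): yield φR_n = 1.0×0.6×50×0.25×11.25 = 84.4 kips; rupture φR_n = 0.75×0.6×70×0.25×11.25 = 88.6 kips; take 84.4 kips (yield).
Governing: min(62.6, 84.4) = 62.6 kips → weld metal.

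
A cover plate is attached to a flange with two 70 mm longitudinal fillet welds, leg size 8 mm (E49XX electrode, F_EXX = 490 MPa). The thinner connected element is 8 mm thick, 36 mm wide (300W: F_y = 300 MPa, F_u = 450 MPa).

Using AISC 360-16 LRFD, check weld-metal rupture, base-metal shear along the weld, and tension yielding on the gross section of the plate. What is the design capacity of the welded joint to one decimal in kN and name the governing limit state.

77.8 kN (gross-section yield governs)

Weld metal: throat = 0.707×8 = 5.656 mm, L = 2×70 = 140 mm. φR_n = 0.75 × 0.6 × 490 × 5.656 × 140 = 174.6 kN.
Base metal shear (8 mm plate): yield φR_n = 1.0×0.6×300×8×140 = 201.6 kN; rupture φR_n = 0.75×0.6×450×8×140 = 226.8 kN; take 201.6 kN (yield).
Tension yield (gross): A_g = 36×8 = 288 mm². φR_n = 0.90 × 300 × 288 = 77.8 kN.
Governing: min(174.6, 201.6, 77.8) = 77.8 kN → gross-section yield.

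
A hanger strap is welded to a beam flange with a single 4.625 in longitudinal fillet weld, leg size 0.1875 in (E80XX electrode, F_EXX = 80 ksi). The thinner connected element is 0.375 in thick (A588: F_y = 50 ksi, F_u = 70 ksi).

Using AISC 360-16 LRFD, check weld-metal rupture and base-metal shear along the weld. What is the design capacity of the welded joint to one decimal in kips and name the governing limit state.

Weld metal: throat = 0.707×0.1875 = 0.13256 in, L = 4.625 in. φR_n = 0.75 × 0.6 × 80 × 0.13256 × 4.625 = 22.1 kips.
Base metal shear (0.375 in plate): yield φR_n = 1.0×0.6×50×0.375×4.625 = 52.0 kips; rupture φR_n = 0.75×0.6×70×0.375×4.625 = 54.6 kips; take 52.0 kips (yield).
Governing: min(22.1, 52.0) = 22.1 kips → weld metal.

22.1 kips (weld metal governs)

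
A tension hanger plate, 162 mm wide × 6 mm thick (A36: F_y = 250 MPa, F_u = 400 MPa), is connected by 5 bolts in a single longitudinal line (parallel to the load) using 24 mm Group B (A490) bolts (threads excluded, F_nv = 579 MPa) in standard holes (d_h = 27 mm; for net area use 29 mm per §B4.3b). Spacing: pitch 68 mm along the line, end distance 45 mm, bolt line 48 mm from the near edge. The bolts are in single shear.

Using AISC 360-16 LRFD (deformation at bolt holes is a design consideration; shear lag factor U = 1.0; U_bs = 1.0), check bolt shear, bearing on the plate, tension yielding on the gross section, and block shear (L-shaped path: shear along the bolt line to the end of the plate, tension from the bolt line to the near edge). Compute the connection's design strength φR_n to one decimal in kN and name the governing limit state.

218.7 kN (gross-section yield governs)

Bolt shear: A_b = π(24)²/4 = 452.39 mm². φR_n = 0.75 × 579 × 452.39 × 5 × 1 = 982.3 kN.
Bearing (6 mm plate, F_u = 400 MPa): end bolts L_c = 45 − 27/2 = 31.5, R_n = min(1.2×31.5×6×400, 2.4×24×6×400) = 90.72 kN/bolt; interior L_c = 68 − 27 = 41, R_n = 118.08 kN/bolt. φR_n = 0.75 × (1×90.72 + 4×118.08) = 422.3 kN.
Tension yield (gross): A_g = 162×6 = 972 mm². φR_n = 0.90 × 250 × 972 = 218.7 kN.
Block shear: shear path 1×[45+4×68] = 1×317 mm, A_gv = 1902, A_nv = 1×(317 − 4.5×29)×6 = 1119 mm²; tension to near edge: (48 − 0.5×29)×6 = 201 mm². R_n = min(0.6×400×1119, 0.6×250×1902) + 1.0×400×201 = min(268.56, 285.3) + 80.4 = 348.96 kN. φR_n = 0.75 × 348.96 = 261.7 kN.
Governing: min(982.3, 422.3, 218.7, 261.7) = 218.7 kN → gross-section yield.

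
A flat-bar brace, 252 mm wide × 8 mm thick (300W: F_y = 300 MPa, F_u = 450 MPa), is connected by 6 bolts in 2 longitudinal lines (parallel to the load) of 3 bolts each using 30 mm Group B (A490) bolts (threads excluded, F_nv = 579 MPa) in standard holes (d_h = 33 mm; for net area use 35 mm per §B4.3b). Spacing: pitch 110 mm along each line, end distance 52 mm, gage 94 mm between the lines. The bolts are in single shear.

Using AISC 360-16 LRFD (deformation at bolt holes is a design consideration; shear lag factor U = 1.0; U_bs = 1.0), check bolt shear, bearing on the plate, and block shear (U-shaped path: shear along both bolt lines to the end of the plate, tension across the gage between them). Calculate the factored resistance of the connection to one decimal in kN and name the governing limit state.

Bolt shear: A_b = π(30)²/4 = 706.86 mm². φR_n = 0.75 × 579 × 706.86 × 6 × 1 = 1841.7 kN.
Bearing (8 mm plate, F_u = 450 MPa): end bolts L_c = 52 − 33/2 = 35.5, R_n = min(1.2×35.5×8×450, 2.4×30×8×450) = 153.36 kN/bolt; interior L_c = 110 − 33 = 77, R_n = 259.2 kN/bolt. φR_n = 0.75 × (2×153.36 + 4×259.2) = 1007.6 kN.
Block shear: shear path 2×[52+2×110] = 2×272 mm, A_gv = 4352, A_nv = 2×(272 − 2.5×35)×8 = 2952 mm²; tension across gage: (94 − 1×35)×8 = 472 mm². R_n = min(0.6×450×2952, 0.6×300×4352) + 1.0×450×472 = min(797.04, 783.36) + 212.4 = 995.76 kN. φR_n = 0.75 × 995.76 = 746.8 kN.
Governing: min(1841.7, 1007.6, 746.8) = 746.8 kN → block shear.

746.8 kN (block shear governs)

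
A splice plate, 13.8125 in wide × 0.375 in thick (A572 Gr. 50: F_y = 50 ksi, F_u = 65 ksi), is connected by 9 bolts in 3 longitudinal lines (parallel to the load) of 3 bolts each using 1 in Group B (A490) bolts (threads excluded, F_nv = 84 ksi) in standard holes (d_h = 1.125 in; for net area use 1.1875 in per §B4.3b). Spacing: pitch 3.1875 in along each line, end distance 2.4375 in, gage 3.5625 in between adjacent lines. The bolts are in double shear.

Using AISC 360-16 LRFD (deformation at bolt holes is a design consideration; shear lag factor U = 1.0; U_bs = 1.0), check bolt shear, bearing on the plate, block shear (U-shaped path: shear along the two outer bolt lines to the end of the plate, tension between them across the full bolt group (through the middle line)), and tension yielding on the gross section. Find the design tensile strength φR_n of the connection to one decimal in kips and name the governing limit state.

215.0 kips (block shear governs)

Bolt shear: A_b = π(1)²/4 = 0.7854 in². φR_n = 0.75 × 84 × 0.7854 × 9 × 2 = 890.6 kips.
Bearing (0.375 in plate, F_u = 65 ksi): end bolts L_c = 2.4375 − 1.125/2 = 1.875, R_n = min(1.2×1.875×0.375×65, 2.4×1×0.375×65) = 54.844 kips/bolt; interior L_c = 3.1875 − 1.125 = 2.0625, R_n = 58.5 kips/bolt. φR_n = 0.75 × (3×54.844 + 6×58.5) = 386.6 kips.
Block shear: shear path 2×[2.4375+2×3.1875] = 2×8.8125 in, A_gv = 6.6094, A_nv = 2×(8.8125 − 2.5×1.1875)×0.375 = 4.3828 in²; tension across gage: (7.125 − 2×1.1875)×0.375 = 1.7813 in². R_n = min(0.6×65×4.3828, 0.6×50×6.6094) + 1.0×65×1.7813 = min(170.93, 198.28) + 115.78 = 286.71 kips. φR_n = 0.75 × 286.71 = 215.0 kips.
Tension yield (gross): A_g = 13.8125×0.375 = 5.1797 in². φR_n = 0.90 × 50 × 5.1797 = 233.1 kips.
Governing: min(890.6, 386.6, 215.0, 233.1) = 215.0 kips → block shear.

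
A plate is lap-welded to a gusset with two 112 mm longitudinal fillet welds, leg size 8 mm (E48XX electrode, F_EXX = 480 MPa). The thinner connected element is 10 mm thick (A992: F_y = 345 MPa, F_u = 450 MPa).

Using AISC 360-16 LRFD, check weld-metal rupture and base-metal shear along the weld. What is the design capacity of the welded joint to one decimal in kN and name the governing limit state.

Weld metal: throat = 0.707×8 = 5.656 mm, L = 2×112 = 224 mm. φR_n = 0.75 × 0.6 × 480 × 5.656 × 224 = 273.7 kN.
Base metal shear (10 mm plate): yield φR_n = 1.0×0.6×345×10×224 = 463.7 kN; rupture φR_n = 0.75×0.6×450×10×224 = 453.6 kN; take 453.6 kN (rupture).
Governing: min(273.7, 453.6) = 273.7 kN → weld metal.

273.7 kN (weld metal governs)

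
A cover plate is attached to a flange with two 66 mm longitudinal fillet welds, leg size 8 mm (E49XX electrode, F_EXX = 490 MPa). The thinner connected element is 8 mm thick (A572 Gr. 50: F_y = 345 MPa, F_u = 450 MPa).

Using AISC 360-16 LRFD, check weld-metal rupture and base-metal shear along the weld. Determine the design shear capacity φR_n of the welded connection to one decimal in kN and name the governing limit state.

164.6 kN (weld metal governs)

Weld metal: throat = 0.707×8 = 5.656 mm, L = 2×66 = 132 mm. φR_n = 0.75 × 0.6 × 490 × 5.656 × 132 = 164.6 kN.
Base metal shear (8 mm plate): yield φR_n = 1.0×0.6×345×8×132 = 218.6 kN; rupture φR_n = 0.75×0.6×450×8×132 = 213.8 kN; take 213.8 kN (rupture).
Governing: min(164.6, 213.8) = 164.6 kN → weld metal.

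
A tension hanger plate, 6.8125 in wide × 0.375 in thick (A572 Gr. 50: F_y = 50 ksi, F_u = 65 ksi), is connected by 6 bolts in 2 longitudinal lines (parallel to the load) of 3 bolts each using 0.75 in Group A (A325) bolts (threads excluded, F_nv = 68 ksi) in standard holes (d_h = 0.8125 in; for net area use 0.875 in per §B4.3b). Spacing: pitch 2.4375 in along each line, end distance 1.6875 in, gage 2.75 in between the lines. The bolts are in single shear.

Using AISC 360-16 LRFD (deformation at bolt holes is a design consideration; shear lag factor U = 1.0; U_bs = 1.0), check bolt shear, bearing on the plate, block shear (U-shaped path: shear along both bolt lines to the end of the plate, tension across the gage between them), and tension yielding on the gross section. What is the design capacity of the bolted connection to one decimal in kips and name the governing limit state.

115.0 kips (gross-section yield governs)

Bolt shear: A_b = π(0.75)²/4 = 0.44179 in². φR_n = 0.75 × 68 × 0.44179 × 6 × 1 = 135.2 kips.
Bearing (0.375 in plate, F_u = 65 ksi): end bolts L_c = 1.6875 − 0.8125/2 = 1.28125, R_n = min(1.2×1.28125×0.375×65, 2.4×0.75×0.375×65) = 37.477 kips/bolt; interior L_c = 2.4375 − 0.8125 = 1.625, R_n = 43.875 kips/bolt. φR_n = 0.75 × (2×37.477 + 4×43.875) = 187.8 kips.
Block shear: shear path 2×[1.6875+2×2.4375] = 2×6.5625 in, A_gv = 4.9219, A_nv = 2×(6.5625 − 2.5×0.875)×0.375 = 3.2813 in²; tension across gage: (2.75 − 1×0.875)×0.375 = 0.70313 in². R_n = min(0.6×65×3.2813, 0.6×50×4.9219) + 1.0×65×0.70313 = min(127.97, 147.66) + 45.703 = 173.67 kips. φR_n = 0.75 × 173.67 = 130.3 kips.
Tension yield (gross): A_g = 6.8125×0.375 = 2.5547 in². φR_n = 0.90 × 50 × 2.5547 = 115.0 kips.
Governing: min(135.2, 187.8, 130.3, 115.0) = 115.0 kips → gross-section yield.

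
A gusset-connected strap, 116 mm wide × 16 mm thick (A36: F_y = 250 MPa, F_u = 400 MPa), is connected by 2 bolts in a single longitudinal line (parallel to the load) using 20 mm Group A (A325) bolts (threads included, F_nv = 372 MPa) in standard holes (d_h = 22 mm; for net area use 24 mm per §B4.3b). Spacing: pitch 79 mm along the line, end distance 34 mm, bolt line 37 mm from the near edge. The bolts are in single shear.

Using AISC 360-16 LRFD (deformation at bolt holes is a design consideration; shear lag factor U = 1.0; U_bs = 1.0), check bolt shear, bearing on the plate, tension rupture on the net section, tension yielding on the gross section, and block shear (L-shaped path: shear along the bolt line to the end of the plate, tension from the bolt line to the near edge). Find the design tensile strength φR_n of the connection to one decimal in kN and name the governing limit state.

175.3 kN (bolt shear governs)

Bolt shear: A_b = π(20)²/4 = 314.16 mm². φR_n = 0.75 × 372 × 314.16 × 2 × 1 = 175.3 kN.
Bearing (16 mm plate, F_u = 400 MPa): end bolts L_c = 34 − 22/2 = 23, R_n = min(1.2×23×16×400, 2.4×20×16×400) = 176.64 kN/bolt; interior L_c = 79 − 22 = 57, R_n = 307.2 kN/bolt. φR_n = 0.75 × (1×176.64 + 1×307.2) = 362.9 kN.
Tension rupture (net): A_n = (116 − 1×24)×16 = 1472 mm² (U = 1.0, A_e = A_n). φR_n = 0.75 × 400 × 1472 = 441.6 kN.
Tension yield (gross): A_g = 116×16 = 1856 mm². φR_n = 0.90 × 250 × 1856 = 417.6 kN.
Block shear: shear path 1×[34+1×79] = 1×113 mm, A_gv = 1808, A_nv = 1×(113 − 1.5×24)×16 = 1232 mm²; tension to near edge: (37 − 0.5×24)×16 = 400 mm². R_n = min(0.6×400×1232, 0.6×250×1808) + 1.0×400×400 = min(295.68, 271.2) + 160 = 431.2 kN. φR_n = 0.75 × 431.2 = 323.4 kN.
Governing: min(175.3, 362.9, 441.6, 417.6, 323.4) = 175.3 kN → bolt shear.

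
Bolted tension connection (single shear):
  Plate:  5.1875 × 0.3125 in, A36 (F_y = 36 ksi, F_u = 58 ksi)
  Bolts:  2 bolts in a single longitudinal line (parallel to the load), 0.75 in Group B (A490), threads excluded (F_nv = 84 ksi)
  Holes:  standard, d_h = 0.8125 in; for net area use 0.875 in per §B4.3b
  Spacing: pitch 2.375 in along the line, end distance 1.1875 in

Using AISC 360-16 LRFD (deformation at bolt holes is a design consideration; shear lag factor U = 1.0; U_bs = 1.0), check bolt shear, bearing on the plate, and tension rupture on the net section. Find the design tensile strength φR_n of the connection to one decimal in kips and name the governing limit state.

37.2 kips (bearing governs)

Bolt shear: A_b = π(0.75)²/4 = 0.44179 in². φR_n = 0.75 × 84 × 0.44179 × 2 × 1 = 55.7 kips.
Bearing (0.3125 in plate, F_u = 58 ksi): end bolts L_c = 1.1875 − 0.8125/2 = 0.78125, R_n = min(1.2×0.78125×0.3125×58, 2.4×0.75×0.3125×58) = 16.992 kips/bolt; interior L_c = 2.375 − 0.8125 = 1.5625, R_n = 32.625 kips/bolt. φR_n = 0.75 × (1×16.992 + 1×32.625) = 37.2 kips.
Tension rupture (net): A_n = (5.1875 − 1×0.875)×0.3125 = 1.3477 in² (U = 1.0, A_e = A_n). φR_n = 0.75 × 58 × 1.3477 = 58.6 kips.
Governing: min(55.7, 37.2, 58.6) = 37.2 kips → bearing.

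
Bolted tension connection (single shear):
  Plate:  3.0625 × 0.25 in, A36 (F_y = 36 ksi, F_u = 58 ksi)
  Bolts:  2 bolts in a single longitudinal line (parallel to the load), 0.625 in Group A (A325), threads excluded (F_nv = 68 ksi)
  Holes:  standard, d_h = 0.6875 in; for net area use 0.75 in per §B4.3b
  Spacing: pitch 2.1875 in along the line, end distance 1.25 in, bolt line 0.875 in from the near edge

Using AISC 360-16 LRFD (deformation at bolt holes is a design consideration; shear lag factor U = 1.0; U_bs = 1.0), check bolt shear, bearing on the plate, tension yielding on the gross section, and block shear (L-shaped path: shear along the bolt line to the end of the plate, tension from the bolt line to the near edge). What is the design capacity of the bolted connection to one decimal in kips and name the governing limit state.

Bolt shear: A_b = π(0.625)²/4 = 0.3068 in². φR_n = 0.75 × 68 × 0.3068 × 2 × 1 = 31.3 kips.
Bearing (0.25 in plate, F_u = 58 ksi): end bolts L_c = 1.25 − 0.6875/2 = 0.90625, R_n = min(1.2×0.90625×0.25×58, 2.4×0.625×0.25×58) = 15.769 kips/bolt; interior L_c = 2.1875 − 0.6875 = 1.5, R_n = 21.75 kips/bolt. φR_n = 0.75 × (1×15.769 + 1×21.75) = 28.1 kips.
Tension yield (gross): A_g = 3.0625×0.25 = 0.76563 in². φR_n = 0.90 × 36 × 0.76563 = 24.8 kips.
Block shear: shear path 1×[1.25+1×2.1875] = 1×3.4375 in, A_gv = 0.85938, A_nv = 1×(3.4375 − 1.5×0.75)×0.25 = 0.57813 in²; tension to near edge: (0.875 − 0.5×0.75)×0.25 = 0.125 in². R_n = min(0.6×58×0.57813, 0.6×36×0.85938) + 1.0×58×0.125 = min(20.119, 18.563) + 7.25 = 25.813 kips. φR_n = 0.75 × 25.813 = 19.4 kips.
Governing: min(31.3, 28.1, 24.8, 19.4) = 19.4 kips → block shear.

19.4 kips (block shear governs)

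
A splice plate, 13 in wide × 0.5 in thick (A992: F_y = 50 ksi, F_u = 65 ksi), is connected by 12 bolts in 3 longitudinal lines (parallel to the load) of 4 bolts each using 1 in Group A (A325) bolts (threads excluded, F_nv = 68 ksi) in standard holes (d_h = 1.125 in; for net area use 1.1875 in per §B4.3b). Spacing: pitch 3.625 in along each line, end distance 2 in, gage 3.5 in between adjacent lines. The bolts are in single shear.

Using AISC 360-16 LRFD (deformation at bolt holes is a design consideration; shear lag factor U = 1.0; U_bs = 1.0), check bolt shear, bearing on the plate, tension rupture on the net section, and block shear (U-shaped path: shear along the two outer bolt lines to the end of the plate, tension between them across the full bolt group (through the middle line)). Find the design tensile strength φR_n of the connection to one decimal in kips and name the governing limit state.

230.0 kips (net-section rupture governs)

Bolt shear: A_b = π(1)²/4 = 0.7854 in². φR_n = 0.75 × 68 × 0.7854 × 12 × 1 = 480.7 kips.
Bearing (0.5 in plate, F_u = 65 ksi): end bolts L_c = 2 − 1.125/2 = 1.4375, R_n = min(1.2×1.4375×0.5×65, 2.4×1×0.5×65) = 56.063 kips/bolt; interior L_c = 3.625 − 1.125 = 2.5, R_n = 78 kips/bolt. φR_n = 0.75 × (3×56.063 + 9×78) = 652.6 kips.
Tension rupture (net): A_n = (13 − 3×1.1875)×0.5 = 4.7188 in² (U = 1.0, A_e = A_n). φR_n = 0.75 × 65 × 4.7188 = 230.0 kips.
Block shear: shear path 2×[2+3×3.625] = 2×12.875 in, A_gv = 12.875, A_nv = 2×(12.875 − 3.5×1.1875)×0.5 = 8.7188 in²; tension across gage: (7 − 2×1.1875)×0.5 = 2.3125 in². R_n = min(0.6×65×8.7188, 0.6×50×12.875) + 1.0×65×2.3125 = min(340.03, 386.25) + 150.31 = 490.34 kips. φR_n = 0.75 × 490.34 = 367.8 kips.
Governing: min(480.7, 652.6, 230.0, 367.8) = 230.0 kips → net-section rupture.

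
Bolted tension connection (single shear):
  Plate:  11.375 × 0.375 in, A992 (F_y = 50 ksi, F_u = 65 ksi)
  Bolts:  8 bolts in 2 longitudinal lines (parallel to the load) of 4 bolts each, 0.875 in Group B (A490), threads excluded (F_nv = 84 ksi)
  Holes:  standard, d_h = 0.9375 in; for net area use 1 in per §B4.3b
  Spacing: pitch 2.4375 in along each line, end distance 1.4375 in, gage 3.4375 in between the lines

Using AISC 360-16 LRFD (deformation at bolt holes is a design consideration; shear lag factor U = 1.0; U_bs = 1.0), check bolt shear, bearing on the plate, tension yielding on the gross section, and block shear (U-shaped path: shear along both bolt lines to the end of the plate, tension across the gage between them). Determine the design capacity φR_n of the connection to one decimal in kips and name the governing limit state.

Bolt shear: A_b = π(0.875)²/4 = 0.60132 in². φR_n = 0.75 × 84 × 0.60132 × 8 × 1 = 303.1 kips.
Bearing (0.375 in plate, F_u = 65 ksi): end bolts L_c = 1.4375 − 0.9375/2 = 0.96875, R_n = min(1.2×0.96875×0.375×65, 2.4×0.875×0.375×65) = 28.336 kips/bolt; interior L_c = 2.4375 − 0.9375 = 1.5, R_n = 43.875 kips/bolt. φR_n = 0.75 × (2×28.336 + 6×43.875) = 239.9 kips.
Tension yield (gross): A_g = 11.375×0.375 = 4.2656 in². φR_n = 0.90 × 50 × 4.2656 = 192.0 kips.
Block shear: shear path 2×[1.4375+3×2.4375] = 2×8.75 in, A_gv = 6.5625, A_nv = 2×(8.75 − 3.5×1)×0.375 = 3.9375 in²; tension across gage: (3.4375 − 1×1)×0.375 = 0.91406 in². R_n = min(0.6×65×3.9375, 0.6×50×6.5625) + 1.0×65×0.91406 = min(153.56, 196.88) + 59.414 = 212.97 kips. φR_n = 0.75 × 212.97 = 159.7 kips.
Governing: min(303.1, 239.9, 192.0, 159.7) = 159.7 kips → block shear.

159.7 kips (block shear governs)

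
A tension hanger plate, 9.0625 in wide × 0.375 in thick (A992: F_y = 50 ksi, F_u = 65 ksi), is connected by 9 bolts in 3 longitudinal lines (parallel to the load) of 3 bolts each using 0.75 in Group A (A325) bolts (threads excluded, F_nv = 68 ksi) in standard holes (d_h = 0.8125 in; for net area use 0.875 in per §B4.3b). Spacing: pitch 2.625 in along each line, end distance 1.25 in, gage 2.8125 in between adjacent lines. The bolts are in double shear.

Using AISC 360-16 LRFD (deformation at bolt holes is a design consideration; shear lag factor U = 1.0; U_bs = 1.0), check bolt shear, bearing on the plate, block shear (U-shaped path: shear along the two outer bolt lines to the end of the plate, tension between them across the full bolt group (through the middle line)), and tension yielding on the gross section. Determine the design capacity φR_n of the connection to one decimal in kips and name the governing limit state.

Bolt shear: A_b = π(0.75)²/4 = 0.44179 in². φR_n = 0.75 × 68 × 0.44179 × 9 × 2 = 405.6 kips.
Bearing (0.375 in plate, F_u = 65 ksi): end bolts L_c = 1.25 − 0.8125/2 = 0.84375, R_n = min(1.2×0.84375×0.375×65, 2.4×0.75×0.375×65) = 24.68 kips/bolt; interior L_c = 2.625 − 0.8125 = 1.8125, R_n = 43.875 kips/bolt. φR_n = 0.75 × (3×24.68 + 6×43.875) = 253.0 kips.
Block shear: shear path 2×[1.25+2×2.625] = 2×6.5 in, A_gv = 4.875, A_nv = 2×(6.5 − 2.5×0.875)×0.375 = 3.2344 in²; tension across gage: (5.625 − 2×0.875)×0.375 = 1.4531 in². R_n = min(0.6×65×3.2344, 0.6×50×4.875) + 1.0×65×1.4531 = min(126.14, 146.25) + 94.452 = 220.59 kips. φR_n = 0.75 × 220.59 = 165.4 kips.
Tension yield (gross): A_g = 9.0625×0.375 = 3.3984 in². φR_n = 0.90 × 50 × 3.3984 = 152.9 kips.
Governing: min(405.6, 253.0, 165.4, 152.9) = 152.9 kips → gross-section yield.

152.9 kips (gross-section yield governs)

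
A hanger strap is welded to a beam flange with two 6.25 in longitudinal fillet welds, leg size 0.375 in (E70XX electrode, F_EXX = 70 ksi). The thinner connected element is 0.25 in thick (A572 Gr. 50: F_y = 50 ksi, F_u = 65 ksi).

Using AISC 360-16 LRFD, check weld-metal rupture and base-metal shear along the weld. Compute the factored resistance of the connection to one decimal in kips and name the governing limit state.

Weld metal: throat = 0.707×0.375 = 0.26513 in, L = 2×6.25 = 12.5 in. φR_n = 0.75 × 0.6 × 70 × 0.26513 × 12.5 = 104.4 kips.
Base metal shear (0.25 in plate): yield φR_n = 1.0×0.6×50×0.25×12.5 = 93.8 kips; rupture φR_n = 0.75×0.6×65×0.25×12.5 = 91.4 kips; take 91.4 kips (rupture).
Governing: min(104.4, 91.4) = 91.4 kips → base-metal shear.

91.4 kips (base-metal shear governs)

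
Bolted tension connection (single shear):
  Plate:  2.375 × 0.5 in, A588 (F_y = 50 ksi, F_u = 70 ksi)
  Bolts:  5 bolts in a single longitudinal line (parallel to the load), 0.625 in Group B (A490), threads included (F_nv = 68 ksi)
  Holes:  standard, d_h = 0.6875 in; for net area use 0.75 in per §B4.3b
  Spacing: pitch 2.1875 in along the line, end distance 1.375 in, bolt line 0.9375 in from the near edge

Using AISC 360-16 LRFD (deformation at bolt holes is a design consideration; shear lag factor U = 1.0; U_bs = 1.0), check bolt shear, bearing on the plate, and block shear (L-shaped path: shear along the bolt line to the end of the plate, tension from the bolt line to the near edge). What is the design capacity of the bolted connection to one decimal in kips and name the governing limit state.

78.2 kips (bolt shear governs)

Bolt shear: A_b = π(0.625)²/4 = 0.3068 in². φR_n = 0.75 × 68 × 0.3068 × 5 × 1 = 78.2 kips.
Bearing (0.5 in plate, F_u = 70 ksi): end bolts L_c = 1.375 − 0.6875/2 = 1.03125, R_n = min(1.2×1.03125×0.5×70, 2.4×0.625×0.5×70) = 43.313 kips/bolt; interior L_c = 2.1875 − 0.6875 = 1.5, R_n = 52.5 kips/bolt. φR_n = 0.75 × (1×43.313 + 4×52.5) = 190.0 kips.
Block shear: shear path 1×[1.375+4×2.1875] = 1×10.125 in, A_gv = 5.0625, A_nv = 1×(10.125 − 4.5×0.75)×0.5 = 3.375 in²; tension to near edge: (0.9375 − 0.5×0.75)×0.5 = 0.28125 in². R_n = min(0.6×70×3.375, 0.6×50×5.0625) + 1.0×70×0.28125 = min(141.75, 151.88) + 19.688 = 161.44 kips. φR_n = 0.75 × 161.44 = 121.1 kips.
Governing: min(78.2, 190.0, 121.1) = 78.2 kips → bolt shear.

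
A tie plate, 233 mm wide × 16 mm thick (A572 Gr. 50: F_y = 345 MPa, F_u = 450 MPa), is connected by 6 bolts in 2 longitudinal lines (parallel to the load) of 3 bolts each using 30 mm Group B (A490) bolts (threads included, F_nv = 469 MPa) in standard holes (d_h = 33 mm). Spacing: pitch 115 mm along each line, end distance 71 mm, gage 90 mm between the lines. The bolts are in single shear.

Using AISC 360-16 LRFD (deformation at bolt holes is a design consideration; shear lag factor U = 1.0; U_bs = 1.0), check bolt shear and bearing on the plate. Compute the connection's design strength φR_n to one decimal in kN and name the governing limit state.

Bolt shear: A_b = π(30)²/4 = 706.86 mm². φR_n = 0.75 × 469 × 706.86 × 6 × 1 = 1491.8 kN.
Bearing (16 mm plate, F_u = 450 MPa): end bolts L_c = 71 − 33/2 = 54.5, R_n = min(1.2×54.5×16×450, 2.4×30×16×450) = 470.88 kN/bolt; interior L_c = 115 − 33 = 82, R_n = 518.4 kN/bolt. φR_n = 0.75 × (2×470.88 + 4×518.4) = 2261.5 kN.
Governing: min(1491.8, 2261.5) = 1491.8 kN → bolt shear.

1491.8 kN (bolt shear governs)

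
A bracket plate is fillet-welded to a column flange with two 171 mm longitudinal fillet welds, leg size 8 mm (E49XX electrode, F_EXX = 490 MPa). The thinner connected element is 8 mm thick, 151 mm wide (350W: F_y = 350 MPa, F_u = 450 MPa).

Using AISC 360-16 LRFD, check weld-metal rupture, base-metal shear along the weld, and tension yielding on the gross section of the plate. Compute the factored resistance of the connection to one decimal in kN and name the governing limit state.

Weld metal: throat = 0.707×8 = 5.656 mm, L = 2×171 = 342 mm. φR_n = 0.75 × 0.6 × 490 × 5.656 × 342 = 426.5 kN.
Base metal shear (8 mm plate): yield φR_n = 1.0×0.6×350×8×342 = 574.6 kN; rupture φR_n = 0.75×0.6×450×8×342 = 554.0 kN; take 554.0 kN (rupture).
Tension yield (gross): A_g = 151×8 = 1208 mm². φR_n = 0.90 × 350 × 1208 = 380.5 kN.
Governing: min(426.5, 554.0, 380.5) = 380.5 kN → gross-section yield.

380.5 kN (gross-section yield governs)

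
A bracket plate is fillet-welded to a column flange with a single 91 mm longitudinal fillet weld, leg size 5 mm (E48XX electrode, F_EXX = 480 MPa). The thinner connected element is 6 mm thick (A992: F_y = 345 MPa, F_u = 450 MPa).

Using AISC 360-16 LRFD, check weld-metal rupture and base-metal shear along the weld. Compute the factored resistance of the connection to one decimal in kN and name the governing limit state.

Weld metal: throat = 0.707×5 = 3.535 mm, L = 91 mm. φR_n = 0.75 × 0.6 × 480 × 3.535 × 91 = 69.5 kN.
Base metal shear (6 mm plate): yield φR_n = 1.0×0.6×345×6×91 = 113.0 kN; rupture φR_n = 0.75×0.6×450×6×91 = 110.6 kN; take 110.6 kN (rupture).
Governing: min(69.5, 110.6) = 69.5 kN → weld metal.

69.5 kN (weld metal governs)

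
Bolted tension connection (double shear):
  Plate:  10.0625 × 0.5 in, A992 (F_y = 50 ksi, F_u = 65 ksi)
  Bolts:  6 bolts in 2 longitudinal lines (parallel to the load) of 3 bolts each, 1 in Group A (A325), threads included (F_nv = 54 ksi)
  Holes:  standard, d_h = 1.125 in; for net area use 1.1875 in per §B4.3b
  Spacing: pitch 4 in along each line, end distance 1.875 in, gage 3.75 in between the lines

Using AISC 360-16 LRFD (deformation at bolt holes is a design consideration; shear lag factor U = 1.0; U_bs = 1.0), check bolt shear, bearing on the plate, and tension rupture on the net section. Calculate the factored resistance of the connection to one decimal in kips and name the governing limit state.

Bolt shear: A_b = π(1)²/4 = 0.7854 in². φR_n = 0.75 × 54 × 0.7854 × 6 × 2 = 381.7 kips.
Bearing (0.5 in plate, F_u = 65 ksi): end bolts L_c = 1.875 − 1.125/2 = 1.3125, R_n = min(1.2×1.3125×0.5×65, 2.4×1×0.5×65) = 51.188 kips/bolt; interior L_c = 4 − 1.125 = 2.875, R_n = 78 kips/bolt. φR_n = 0.75 × (2×51.188 + 4×78) = 310.8 kips.
Tension rupture (net): A_n = (10.0625 − 2×1.1875)×0.5 = 3.8438 in² (U = 1.0, A_e = A_n). φR_n = 0.75 × 65 × 3.8438 = 187.4 kips.
Governing: min(381.7, 310.8, 187.4) = 187.4 kips → net-section rupture.

187.4 kips (net-section rupture governs)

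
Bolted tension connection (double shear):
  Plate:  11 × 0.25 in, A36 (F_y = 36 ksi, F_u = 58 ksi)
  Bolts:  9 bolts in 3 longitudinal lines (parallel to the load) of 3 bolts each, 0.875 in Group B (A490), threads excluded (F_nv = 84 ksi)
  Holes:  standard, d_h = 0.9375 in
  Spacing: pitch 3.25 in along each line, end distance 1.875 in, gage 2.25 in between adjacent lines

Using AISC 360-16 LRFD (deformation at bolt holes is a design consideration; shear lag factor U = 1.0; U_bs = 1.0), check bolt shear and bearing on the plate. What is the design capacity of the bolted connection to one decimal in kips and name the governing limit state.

192.1 kips (bearing governs)

Bolt shear: A_b = π(0.875)²/4 = 0.60132 in². φR_n = 0.75 × 84 × 0.60132 × 9 × 2 = 681.9 kips.
Bearing (0.25 in plate, F_u = 58 ksi): end bolts L_c = 1.875 − 0.9375/2 = 1.40625, R_n = min(1.2×1.40625×0.25×58, 2.4×0.875×0.25×58) = 24.469 kips/bolt; interior L_c = 3.25 − 0.9375 = 2.3125, R_n = 30.45 kips/bolt. φR_n = 0.75 × (3×24.469 + 6×30.45) = 192.1 kips.
Governing: min(681.9, 192.1) = 192.1 kips → bearing.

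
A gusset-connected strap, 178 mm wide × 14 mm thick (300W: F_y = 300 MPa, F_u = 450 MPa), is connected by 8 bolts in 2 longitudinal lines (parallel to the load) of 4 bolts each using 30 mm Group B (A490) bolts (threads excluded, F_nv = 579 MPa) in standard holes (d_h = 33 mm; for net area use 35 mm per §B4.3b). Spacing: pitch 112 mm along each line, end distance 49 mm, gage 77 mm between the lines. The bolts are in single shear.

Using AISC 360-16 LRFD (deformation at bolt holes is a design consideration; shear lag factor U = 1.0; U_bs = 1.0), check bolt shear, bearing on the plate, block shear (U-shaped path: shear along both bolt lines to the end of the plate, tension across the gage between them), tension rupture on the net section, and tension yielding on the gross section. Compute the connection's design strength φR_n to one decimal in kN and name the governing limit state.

510.3 kN (net-section rupture governs)

Bolt shear: A_b = π(30)²/4 = 706.86 mm². φR_n = 0.75 × 579 × 706.86 × 8 × 1 = 2455.6 kN.
Bearing (14 mm plate, F_u = 450 MPa): end bolts L_c = 49 − 33/2 = 32.5, R_n = min(1.2×32.5×14×450, 2.4×30×14×450) = 245.7 kN/bolt; interior L_c = 112 − 33 = 79, R_n = 453.6 kN/bolt. φR_n = 0.75 × (2×245.7 + 6×453.6) = 2409.8 kN.
Block shear: shear path 2×[49+3×112] = 2×385 mm, A_gv = 10780, A_nv = 2×(385 − 3.5×35)×14 = 7350 mm²; tension across gage: (77 − 1×35)×14 = 588 mm². R_n = min(0.6×450×7350, 0.6×300×10780) + 1.0×450×588 = min(1984.5, 1940.4) + 264.6 = 2205 kN. φR_n = 0.75 × 2205 = 1653.8 kN.
Tension rupture (net): A_n = (178 − 2×35)×14 = 1512 mm² (U = 1.0, A_e = A_n). φR_n = 0.75 × 450 × 1512 = 510.3 kN.
Tension yield (gross): A_g = 178×14 = 2492 mm². φR_n = 0.90 × 300 × 2492 = 672.8 kN.
Governing: min(2455.6, 2409.8, 1653.8, 510.3, 672.8) = 510.3 kN → net-section rupture.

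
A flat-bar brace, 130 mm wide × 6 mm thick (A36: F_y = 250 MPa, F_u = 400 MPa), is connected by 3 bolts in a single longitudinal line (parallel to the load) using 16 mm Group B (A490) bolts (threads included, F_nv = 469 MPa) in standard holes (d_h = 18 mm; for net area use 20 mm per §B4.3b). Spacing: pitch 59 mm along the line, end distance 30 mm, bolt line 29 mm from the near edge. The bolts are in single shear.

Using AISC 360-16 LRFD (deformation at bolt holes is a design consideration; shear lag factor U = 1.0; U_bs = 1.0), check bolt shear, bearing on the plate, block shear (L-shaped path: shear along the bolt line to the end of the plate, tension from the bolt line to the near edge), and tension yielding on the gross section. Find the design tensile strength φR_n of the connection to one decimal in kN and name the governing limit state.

Bolt shear: A_b = π(16)²/4 = 201.06 mm². φR_n = 0.75 × 469 × 201.06 × 3 × 1 = 212.2 kN.
Bearing (6 mm plate, F_u = 400 MPa): end bolts L_c = 30 − 18/2 = 21, R_n = min(1.2×21×6×400, 2.4×16×6×400) = 60.48 kN/bolt; interior L_c = 59 − 18 = 41, R_n = 92.16 kN/bolt. φR_n = 0.75 × (1×60.48 + 2×92.16) = 183.6 kN.
Block shear: shear path 1×[30+2×59] = 1×148 mm, A_gv = 888, A_nv = 1×(148 − 2.5×20)×6 = 588 mm²; tension to near edge: (29 − 0.5×20)×6 = 114 mm². R_n = min(0.6×400×588, 0.6×250×888) + 1.0×400×114 = min(141.12, 133.2) + 45.6 = 178.8 kN. φR_n = 0.75 × 178.8 = 134.1 kN.
Tension yield (gross): A_g = 130×6 = 780 mm². φR_n = 0.90 × 250 × 780 = 175.5 kN.
Governing: min(212.2, 183.6, 134.1, 175.5) = 134.1 kN → block shear.

134.1 kN (block shear governs)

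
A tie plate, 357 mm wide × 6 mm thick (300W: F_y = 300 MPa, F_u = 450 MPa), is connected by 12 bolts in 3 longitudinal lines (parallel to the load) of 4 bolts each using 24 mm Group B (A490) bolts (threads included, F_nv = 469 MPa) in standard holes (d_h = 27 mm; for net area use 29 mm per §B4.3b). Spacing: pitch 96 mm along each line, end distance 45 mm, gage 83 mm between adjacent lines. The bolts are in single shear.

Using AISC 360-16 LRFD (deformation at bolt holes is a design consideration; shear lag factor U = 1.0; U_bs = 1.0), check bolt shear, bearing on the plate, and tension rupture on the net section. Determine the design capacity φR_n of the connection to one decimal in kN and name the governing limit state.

546.8 kN (net-section rupture governs)

Bolt shear: A_b = π(24)²/4 = 452.39 mm². φR_n = 0.75 × 469 × 452.39 × 12 × 1 = 1909.5 kN.
Bearing (6 mm plate, F_u = 450 MPa): end bolts L_c = 45 − 27/2 = 31.5, R_n = min(1.2×31.5×6×450, 2.4×24×6×450) = 102.06 kN/bolt; interior L_c = 96 − 27 = 69, R_n = 155.52 kN/bolt. φR_n = 0.75 × (3×102.06 + 9×155.52) = 1279.4 kN.
Tension rupture (net): A_n = (357 − 3×29)×6 = 1620 mm² (U = 1.0, A_e = A_n). φR_n = 0.75 × 450 × 1620 = 546.8 kN.
Governing: min(1909.5, 1279.4, 546.8) = 546.8 kN → net-section rupture.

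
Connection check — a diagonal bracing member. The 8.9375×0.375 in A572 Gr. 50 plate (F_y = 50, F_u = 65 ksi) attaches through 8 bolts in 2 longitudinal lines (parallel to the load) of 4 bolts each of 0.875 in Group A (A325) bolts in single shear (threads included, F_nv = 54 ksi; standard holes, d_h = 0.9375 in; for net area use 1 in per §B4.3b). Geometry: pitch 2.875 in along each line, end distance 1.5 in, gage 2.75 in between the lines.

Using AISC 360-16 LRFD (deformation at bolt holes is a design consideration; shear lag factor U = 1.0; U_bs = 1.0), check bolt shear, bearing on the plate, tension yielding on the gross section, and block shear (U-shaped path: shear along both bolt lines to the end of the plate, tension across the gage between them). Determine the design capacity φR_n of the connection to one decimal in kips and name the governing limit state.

150.8 kips (gross-section yield governs)

Bolt shear: A_b = π(0.875)²/4 = 0.60132 in². φR_n = 0.75 × 54 × 0.60132 × 8 × 1 = 194.8 kips.
Bearing (0.375 in plate, F_u = 65 ksi): end bolts L_c = 1.5 − 0.9375/2 = 1.03125, R_n = min(1.2×1.03125×0.375×65, 2.4×0.875×0.375×65) = 30.164 kips/bolt; interior L_c = 2.875 − 0.9375 = 1.9375, R_n = 51.188 kips/bolt. φR_n = 0.75 × (2×30.164 + 6×51.188) = 275.6 kips.
Tension yield (gross): A_g = 8.9375×0.375 = 3.3516 in². φR_n = 0.90 × 50 × 3.3516 = 150.8 kips.
Block shear: shear path 2×[1.5+3×2.875] = 2×10.125 in, A_gv = 7.5938, A_nv = 2×(10.125 − 3.5×1)×0.375 = 4.9688 in²; tension across gage: (2.75 − 1×1)×0.375 = 0.65625 in². R_n = min(0.6×65×4.9688, 0.6×50×7.5938) + 1.0×65×0.65625 = min(193.78, 227.81) + 42.656 = 236.44 kips. φR_n = 0.75 × 236.44 = 177.3 kips.
Governing: min(194.8, 275.6, 150.8, 177.3) = 150.8 kips → gross-section yield.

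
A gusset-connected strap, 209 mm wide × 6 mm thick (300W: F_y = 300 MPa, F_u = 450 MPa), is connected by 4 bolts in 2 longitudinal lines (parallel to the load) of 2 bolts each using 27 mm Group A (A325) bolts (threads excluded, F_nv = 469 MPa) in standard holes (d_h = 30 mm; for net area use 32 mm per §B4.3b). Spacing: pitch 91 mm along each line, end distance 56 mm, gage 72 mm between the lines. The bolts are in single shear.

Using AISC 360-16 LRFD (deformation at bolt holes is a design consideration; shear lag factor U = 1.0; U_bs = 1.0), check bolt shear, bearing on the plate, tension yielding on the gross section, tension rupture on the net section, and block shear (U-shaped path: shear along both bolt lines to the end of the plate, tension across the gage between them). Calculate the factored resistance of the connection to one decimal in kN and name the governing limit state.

Bolt shear: A_b = π(27)²/4 = 572.56 mm². φR_n = 0.75 × 469 × 572.56 × 4 × 1 = 805.6 kN.
Bearing (6 mm plate, F_u = 450 MPa): end bolts L_c = 56 − 30/2 = 41, R_n = min(1.2×41×6×450, 2.4×27×6×450) = 132.84 kN/bolt; interior L_c = 91 − 30 = 61, R_n = 174.96 kN/bolt. φR_n = 0.75 × (2×132.84 + 2×174.96) = 461.7 kN.
Tension yield (gross): A_g = 209×6 = 1254 mm². φR_n = 0.90 × 300 × 1254 = 338.6 kN.
Tension rupture (net): A_n = (209 − 2×32)×6 = 870 mm² (U = 1.0, A_e = A_n). φR_n = 0.75 × 450 × 870 = 293.6 kN.
Block shear: shear path 2×[56+1×91] = 2×147 mm, A_gv = 1764, A_nv = 2×(147 − 1.5×32)×6 = 1188 mm²; tension across gage: (72 − 1×32)×6 = 240 mm². R_n = min(0.6×450×1188, 0.6×300×1764) + 1.0×450×240 = min(320.76, 317.52) + 108 = 425.52 kN. φR_n = 0.75 × 425.52 = 319.1 kN.
Governing: min(805.6, 461.7, 338.6, 293.6, 319.1) = 293.6 kN → net-section rupture.

293.6 kN (net-section rupture governs)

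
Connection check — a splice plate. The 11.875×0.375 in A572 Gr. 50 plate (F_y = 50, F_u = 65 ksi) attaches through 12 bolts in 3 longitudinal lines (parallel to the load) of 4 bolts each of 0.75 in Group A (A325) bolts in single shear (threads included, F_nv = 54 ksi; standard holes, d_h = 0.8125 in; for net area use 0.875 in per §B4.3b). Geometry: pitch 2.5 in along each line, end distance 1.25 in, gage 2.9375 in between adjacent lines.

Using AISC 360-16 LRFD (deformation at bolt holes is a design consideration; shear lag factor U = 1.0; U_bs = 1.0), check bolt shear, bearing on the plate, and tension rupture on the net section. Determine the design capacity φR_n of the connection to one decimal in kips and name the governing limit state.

169.1 kips (net-section rupture governs)

Bolt shear: A_b = π(0.75)²/4 = 0.44179 in². φR_n = 0.75 × 54 × 0.44179 × 12 × 1 = 214.7 kips.
Bearing (0.375 in plate, F_u = 65 ksi): end bolts L_c = 1.25 − 0.8125/2 = 0.84375, R_n = min(1.2×0.84375×0.375×65, 2.4×0.75×0.375×65) = 24.68 kips/bolt; interior L_c = 2.5 − 0.8125 = 1.6875, R_n = 43.875 kips/bolt. φR_n = 0.75 × (3×24.68 + 9×43.875) = 351.7 kips.
Tension rupture (net): A_n = (11.875 − 3×0.875)×0.375 = 3.4688 in² (U = 1.0, A_e = A_n). φR_n = 0.75 × 65 × 3.4688 = 169.1 kips.
Governing: min(214.7, 351.7, 169.1) = 169.1 kips → net-section rupture.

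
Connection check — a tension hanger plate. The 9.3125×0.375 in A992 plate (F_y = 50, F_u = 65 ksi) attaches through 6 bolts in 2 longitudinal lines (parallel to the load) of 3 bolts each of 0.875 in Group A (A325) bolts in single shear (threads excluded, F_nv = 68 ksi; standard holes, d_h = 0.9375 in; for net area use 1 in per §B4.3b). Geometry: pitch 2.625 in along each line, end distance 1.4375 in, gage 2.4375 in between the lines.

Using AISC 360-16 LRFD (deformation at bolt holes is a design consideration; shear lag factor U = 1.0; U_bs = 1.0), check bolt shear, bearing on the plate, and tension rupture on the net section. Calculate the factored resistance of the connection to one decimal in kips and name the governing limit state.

Bolt shear: A_b = π(0.875)²/4 = 0.60132 in². φR_n = 0.75 × 68 × 0.60132 × 6 × 1 = 184.0 kips.
Bearing (0.375 in plate, F_u = 65 ksi): end bolts L_c = 1.4375 − 0.9375/2 = 0.96875, R_n = min(1.2×0.96875×0.375×65, 2.4×0.875×0.375×65) = 28.336 kips/bolt; interior L_c = 2.625 − 0.9375 = 1.6875, R_n = 49.359 kips/bolt. φR_n = 0.75 × (2×28.336 + 4×49.359) = 190.6 kips.
Tension rupture (net): A_n = (9.3125 − 2×1)×0.375 = 2.7422 in² (U = 1.0, A_e = A_n). φR_n = 0.75 × 65 × 2.7422 = 133.7 kips.
Governing: min(184.0, 190.6, 133.7) = 133.7 kips → net-section rupture.

133.7 kips (net-section rupture governs)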